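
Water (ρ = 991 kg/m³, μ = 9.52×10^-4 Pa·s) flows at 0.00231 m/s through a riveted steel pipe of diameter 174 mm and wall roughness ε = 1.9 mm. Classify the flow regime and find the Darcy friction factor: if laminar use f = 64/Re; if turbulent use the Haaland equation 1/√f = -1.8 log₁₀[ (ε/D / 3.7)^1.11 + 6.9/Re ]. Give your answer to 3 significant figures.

Re = ρVD/μ = 991·0.00231·0.174/0.000952 = 418.4.
Re < 2300 → laminar, so f = 64/Re = 0.153 (roughness is irrelevant in laminar flow).

f ≈ 0.153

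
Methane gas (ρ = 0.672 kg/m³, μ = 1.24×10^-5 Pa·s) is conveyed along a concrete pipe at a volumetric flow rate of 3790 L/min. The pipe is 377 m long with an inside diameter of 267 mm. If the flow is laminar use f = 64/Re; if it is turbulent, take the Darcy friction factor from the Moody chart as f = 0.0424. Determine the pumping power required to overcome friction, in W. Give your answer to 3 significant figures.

P ≈ 1.62 W

Q = 3790 L/min = 3790/60000 = 0.06317 m³/s.
Cross-sectional area A = πD²/4 = π(0.267)²/4 = 0.05599 m²; mean velocity V = Q/A = 0.06317/0.05599 = 1.128 m/s.
Reynolds number Re = ρVD/μ = 0.672 · 1.128 · 0.267 / 1.24e-05 = 1.632e+04.
Re > 4000 → turbulent; use the Moody-chart value f = 0.0424.
Darcy-Weisbach: ΔP = f(L/D)(ρV²/2) = 0.0424·(377/0.267)·(0.672·1.128²/2) = 0.0424·1412·0.4277 = 25.6 Pa.
Pumping power P = QΔP = 0.06317·25.6 = 1.617 W = 1.62 W.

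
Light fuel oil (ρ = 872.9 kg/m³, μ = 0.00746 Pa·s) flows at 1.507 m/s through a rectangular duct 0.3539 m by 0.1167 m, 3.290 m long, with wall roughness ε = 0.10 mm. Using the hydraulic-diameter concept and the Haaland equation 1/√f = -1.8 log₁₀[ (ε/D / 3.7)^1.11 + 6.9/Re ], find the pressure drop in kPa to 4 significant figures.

Hydraulic diameter D_h = 4A/P = 4·(0.3539·0.1167)/(2·(0.3539+0.1167)) = 0.1652/0.9412 = 0.1755 m.
Re = ρVD_h/μ = 872.9·1.507·0.1755/0.00746 = 3.095e+04.
ε/D_h = 0.0001/0.1755 = 0.00057; Haaland gives 1/√f = -1.8 log₁₀[5.86e-05+0.000223] = 6.391, so f = 0.02448.
ΔP = f(L/D_h)(ρV²/2) = 0.02448·3.29/0.1755·991.2 = 454.9 Pa.
ΔP = 0.4549 kPa.

ΔP ≈ 0.4549 kPa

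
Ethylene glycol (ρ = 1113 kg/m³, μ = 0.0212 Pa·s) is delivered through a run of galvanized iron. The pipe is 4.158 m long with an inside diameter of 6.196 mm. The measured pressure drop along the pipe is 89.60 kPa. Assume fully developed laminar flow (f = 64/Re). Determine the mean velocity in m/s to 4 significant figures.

For laminar flow, f = 64/Re with Re = ρVD/μ, so Darcy-Weisbach reduces to ΔP = 32μLV/D². Solving for V: V = ΔP·D²/(32μL) = 8.96e+04·(0.006196)²/(32·0.0212·4.158) = 1.219 m/s.
Check: Re = ρVD/μ = 1113·1.219·0.006196/0.0212 = 396.7 < 2300, so the laminar assumption holds.

V ≈ 1.219 m/s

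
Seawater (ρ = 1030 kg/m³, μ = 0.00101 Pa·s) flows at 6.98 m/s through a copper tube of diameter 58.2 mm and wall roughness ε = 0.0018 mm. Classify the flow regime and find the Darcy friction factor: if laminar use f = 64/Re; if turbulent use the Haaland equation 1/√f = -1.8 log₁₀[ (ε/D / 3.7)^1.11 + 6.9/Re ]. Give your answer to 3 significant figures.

Re = ρVD/μ = 1030·6.98·0.0582/0.00101 = 4.143e+05.
Re > 4000 → turbulent. ε/D = 1.8e-06/0.0582 = 3.09e-05; Haaland: 1/√f = -1.8 log₁₀[2.31e-06 + 1.67e-05] = 8.5, so f = 0.01384.

f ≈ 0.0138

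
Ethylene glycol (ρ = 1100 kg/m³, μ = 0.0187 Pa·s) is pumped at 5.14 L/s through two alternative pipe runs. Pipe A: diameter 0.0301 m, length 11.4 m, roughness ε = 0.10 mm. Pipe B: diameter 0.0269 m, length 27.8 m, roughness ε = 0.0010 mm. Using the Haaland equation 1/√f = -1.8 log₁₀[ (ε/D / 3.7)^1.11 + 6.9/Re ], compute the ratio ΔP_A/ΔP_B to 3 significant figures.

ΔP_A/ΔP_B ≈ 0.282

Pipe A: V = Q/A = 0.00514/0.0007116 = 7.223 m/s; Re = 1.279e+04; ε/D = 0.00332; Haaland → f = 0.03384; ΔP_A = f(L/D)(ρV²/2) = 3.678e+05 Pa.
Pipe B: V = Q/A = 0.00514/0.0005683 = 9.044 m/s; Re = 1.431e+04; ε/D = 3.72e-05; Haaland → f = 0.0281; ΔP_B = f(L/D)(ρV²/2) = 1.306e+06 Pa.
ΔP_A/ΔP_B = 3.678e+05/1.306e+06 = 0.282.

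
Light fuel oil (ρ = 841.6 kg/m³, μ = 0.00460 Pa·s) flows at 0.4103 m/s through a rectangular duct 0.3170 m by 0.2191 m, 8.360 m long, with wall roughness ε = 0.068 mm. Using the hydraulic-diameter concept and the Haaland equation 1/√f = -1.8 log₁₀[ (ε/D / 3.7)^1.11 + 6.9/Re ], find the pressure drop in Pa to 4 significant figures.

ΔP ≈ 60.29 Pa

Hydraulic diameter D_h = 4A/P = 4·(0.317·0.2191)/(2·(0.317+0.2191)) = 0.2778/1.072 = 0.2591 m.
Re = ρVD_h/μ = 841.6·0.4103·0.2591/0.0046 = 1.945e+04.
ε/D_h = 6.8e-05/0.2591 = 0.000262; Haaland gives 1/√f = -1.8 log₁₀[2.48e-05+0.000355] = 6.157, so f = 0.02638.
ΔP = f(L/D_h)(ρV²/2) = 0.02638·8.36/0.2591·70.84 = 60.29 Pa.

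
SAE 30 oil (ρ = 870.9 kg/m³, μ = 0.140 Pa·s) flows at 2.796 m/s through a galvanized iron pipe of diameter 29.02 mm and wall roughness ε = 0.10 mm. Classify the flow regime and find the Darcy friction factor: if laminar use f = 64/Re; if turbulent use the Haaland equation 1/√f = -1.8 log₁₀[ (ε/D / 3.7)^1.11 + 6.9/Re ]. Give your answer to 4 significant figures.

f ≈ 0.1268

Re = ρVD/μ = 870.9·2.796·0.02902/0.14 = 504.7.
Re < 2300 → laminar, so f = 64/Re = 0.1268 (roughness is irrelevant in laminar flow).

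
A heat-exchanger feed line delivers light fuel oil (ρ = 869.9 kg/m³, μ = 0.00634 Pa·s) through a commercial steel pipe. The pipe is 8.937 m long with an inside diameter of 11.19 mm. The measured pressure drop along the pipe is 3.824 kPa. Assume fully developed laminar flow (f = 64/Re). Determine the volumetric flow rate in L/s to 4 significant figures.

Q ≈ 0.02597 L/s

For laminar flow, f = 64/Re with Re = ρVD/μ, so Darcy-Weisbach reduces to ΔP = 32μLV/D². Solving for V: V = ΔP·D²/(32μL) = 3824·(0.01119)²/(32·0.00634·8.937) = 0.2641 m/s.
Check: Re = ρVD/μ = 869.9·0.2641·0.01119/0.00634 = 405.5 < 2300, so the laminar assumption holds.
Q = V·A = 0.2641·(π/4·0.01119²) = 2.597e-05 m³/s = 0.02597 L/s.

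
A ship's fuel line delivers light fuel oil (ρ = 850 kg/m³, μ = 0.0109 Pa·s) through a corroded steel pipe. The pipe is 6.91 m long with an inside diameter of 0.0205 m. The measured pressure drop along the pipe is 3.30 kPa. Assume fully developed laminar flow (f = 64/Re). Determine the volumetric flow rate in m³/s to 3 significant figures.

Q ≈ 1.90×10^-4 m³/s

For laminar flow, f = 64/Re with Re = ρVD/μ, so Darcy-Weisbach reduces to ΔP = 32μLV/D². Solving for V: V = ΔP·D²/(32μL) = 3300·(0.0205)²/(32·0.0109·6.91) = 0.5754 m/s.
Check: Re = ρVD/μ = 850·0.5754·0.0205/0.0109 = 919.8 < 2300, so the laminar assumption holds.
Q = V·A = 0.5754·(π/4·0.0205²) = 0.0001899 m³/s = 1.90×10^-4 m³/s.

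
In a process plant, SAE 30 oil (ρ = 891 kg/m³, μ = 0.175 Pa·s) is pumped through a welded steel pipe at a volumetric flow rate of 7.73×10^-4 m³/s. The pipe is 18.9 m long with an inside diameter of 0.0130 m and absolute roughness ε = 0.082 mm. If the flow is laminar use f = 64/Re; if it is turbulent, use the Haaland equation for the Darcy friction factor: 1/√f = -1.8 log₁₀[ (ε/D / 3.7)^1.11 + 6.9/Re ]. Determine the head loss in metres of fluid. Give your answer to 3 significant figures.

Cross-sectional area A = πD²/4 = π(0.013)²/4 = 0.0001327 m²; mean velocity V = Q/A = 0.000773/0.0001327 = 5.824 m/s.
Reynolds number Re = ρVD/μ = 891 · 5.824 · 0.013 / 0.175 = 385.5.
Re < 2300 → laminar flow, so f = 64/Re = 64/385.5 = 0.166 (the turbulent correlation is not needed).
Darcy-Weisbach: ΔP = f(L/D)(ρV²/2) = 0.166·(18.9/0.013)·(891·5.824²/2) = 0.166·1454·1.511e+04 = 3.647e+06 Pa.
Head loss h_f = ΔP/(ρg) = 3.647e+06/(891·9.81) = 417 m.

h_f ≈ 417 m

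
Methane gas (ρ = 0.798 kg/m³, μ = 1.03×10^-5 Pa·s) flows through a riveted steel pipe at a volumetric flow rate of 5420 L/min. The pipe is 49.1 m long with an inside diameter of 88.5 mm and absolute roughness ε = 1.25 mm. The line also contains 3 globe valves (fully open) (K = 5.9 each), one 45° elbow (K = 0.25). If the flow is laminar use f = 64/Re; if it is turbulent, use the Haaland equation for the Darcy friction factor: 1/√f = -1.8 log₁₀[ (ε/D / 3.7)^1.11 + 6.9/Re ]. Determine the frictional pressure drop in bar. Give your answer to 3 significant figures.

ΔP ≈ 0.0361 bar

Q = 5420 L/min = 5420/60000 = 0.09033 m³/s.
Cross-sectional area A = πD²/4 = π(0.0885)²/4 = 0.006151 m²; mean velocity V = Q/A = 0.09033/0.006151 = 14.68 m/s.
Reynolds number Re = ρVD/μ = 0.798 · 14.68 · 0.0885 / 1.03e-05 = 1.007e+05.
Re > 4000 → turbulent. Relative roughness ε/D = 0.00125/0.0885 = 0.0141. Haaland: 1/√f = -1.8 log₁₀[(0.0141/3.7)^1.11 + 6.9/1.007e+05] = -1.8 log₁₀[0.00207 + 6.85e-05] = 4.806, so f = 0.04329.
Total minor-loss coefficient ΣK = 3·5.9 + 1·0.25 = 18.
ΔP = [f·L/D + ΣK]·(ρV²/2) = [0.04329·49.1/0.0885 + 18]·(0.798·14.68²/2) = [24.02 + 18]·86.04 = 3611 Pa.
ΔP = 3611 Pa = 0.0361 bar.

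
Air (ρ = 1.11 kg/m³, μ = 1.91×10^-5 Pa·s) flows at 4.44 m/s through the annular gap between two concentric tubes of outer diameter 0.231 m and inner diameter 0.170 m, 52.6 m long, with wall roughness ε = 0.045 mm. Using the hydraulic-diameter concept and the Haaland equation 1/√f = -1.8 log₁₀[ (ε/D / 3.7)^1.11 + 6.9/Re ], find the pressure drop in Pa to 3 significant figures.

ΔP ≈ 270 Pa

Hydraulic diameter D_h = 4A/P = D_o - D_i = 0.231 - 0.17 = 0.061 m.
Re = ρVD_h/μ = 1.11·4.44·0.061/1.91e-05 = 1.574e+04.
ε/D_h = 4.5e-05/0.061 = 0.000738; Haaland gives 1/√f = -1.8 log₁₀[7.81e-05+0.000438] = 5.917, so f = 0.02857.
ΔP = f(L/D_h)(ρV²/2) = 0.02857·52.6/0.061·10.94 = 269.5 Pa.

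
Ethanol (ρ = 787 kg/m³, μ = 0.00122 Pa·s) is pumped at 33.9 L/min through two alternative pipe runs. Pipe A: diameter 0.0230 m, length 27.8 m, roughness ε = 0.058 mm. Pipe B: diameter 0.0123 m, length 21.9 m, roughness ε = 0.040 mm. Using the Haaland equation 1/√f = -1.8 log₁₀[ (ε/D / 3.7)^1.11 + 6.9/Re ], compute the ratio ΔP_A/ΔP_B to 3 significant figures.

Pipe A: V = Q/A = 0.000565/0.0004155 = 1.36 m/s; Re = 2.018e+04; ε/D = 0.00252; Haaland → f = 0.03035; ΔP_A = f(L/D)(ρV²/2) = 2.67e+04 Pa.
Pipe B: V = Q/A = 0.000565/0.0001188 = 4.755 m/s; Re = 3.773e+04; ε/D = 0.00325; Haaland → f = 0.02957; ΔP_B = f(L/D)(ρV²/2) = 4.685e+05 Pa.
ΔP_A/ΔP_B = 2.67e+04/4.685e+05 = 0.0570.

ΔP_A/ΔP_B ≈ 0.0570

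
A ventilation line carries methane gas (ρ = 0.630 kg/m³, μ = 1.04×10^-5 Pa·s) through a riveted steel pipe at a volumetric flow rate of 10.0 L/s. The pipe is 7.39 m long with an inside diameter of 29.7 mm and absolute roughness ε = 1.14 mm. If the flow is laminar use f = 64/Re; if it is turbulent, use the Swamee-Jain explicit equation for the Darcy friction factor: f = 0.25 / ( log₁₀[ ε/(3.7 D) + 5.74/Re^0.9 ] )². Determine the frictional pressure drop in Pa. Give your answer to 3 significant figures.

ΔP ≈ 1060 Pa

Q = 10.0 L/s = 10.0/1000 = 0.01 m³/s.
Cross-sectional area A = πD²/4 = π(0.0297)²/4 = 0.0006928 m²; mean velocity V = Q/A = 0.01/0.0006928 = 14.43 m/s.
Reynolds number Re = ρVD/μ = 0.63 · 14.43 · 0.0297 / 1.04e-05 = 2.597e+04.
Re > 4000 → turbulent. Relative roughness ε/D = 0.00114/0.0297 = 0.0384. Swamee-Jain: f = 0.25/(log₁₀[0.0384/3.7 + 5.74/2.597e+04^0.9])² = 0.25/(log₁₀[0.0104 + 0.000611])² = 0.25/(-1.959)² = 0.06513.
Darcy-Weisbach: ΔP = f(L/D)(ρV²/2) = 0.06513·(7.39/0.0297)·(0.63·14.43²/2) = 0.06513·248.8·65.63 = 1064 Pa.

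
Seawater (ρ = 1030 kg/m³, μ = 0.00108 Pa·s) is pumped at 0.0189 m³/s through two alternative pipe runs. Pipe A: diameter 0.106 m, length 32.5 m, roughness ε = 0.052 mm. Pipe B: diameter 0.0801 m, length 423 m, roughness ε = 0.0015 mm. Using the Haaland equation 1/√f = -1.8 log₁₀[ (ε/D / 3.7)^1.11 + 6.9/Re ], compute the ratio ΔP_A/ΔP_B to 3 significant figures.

ΔP_A/ΔP_B ≈ 0.0239

Pipe A: V = Q/A = 0.0189/0.008825 = 2.142 m/s; Re = 2.165e+05; ε/D = 0.000491; Haaland → f = 0.01846; ΔP_A = f(L/D)(ρV²/2) = 1.337e+04 Pa.
Pipe B: V = Q/A = 0.0189/0.005039 = 3.751 m/s; Re = 2.865e+05; ε/D = 1.87e-05; Haaland → f = 0.01462; ΔP_B = f(L/D)(ρV²/2) = 5.592e+05 Pa.
ΔP_A/ΔP_B = 1.337e+04/5.592e+05 = 0.0239.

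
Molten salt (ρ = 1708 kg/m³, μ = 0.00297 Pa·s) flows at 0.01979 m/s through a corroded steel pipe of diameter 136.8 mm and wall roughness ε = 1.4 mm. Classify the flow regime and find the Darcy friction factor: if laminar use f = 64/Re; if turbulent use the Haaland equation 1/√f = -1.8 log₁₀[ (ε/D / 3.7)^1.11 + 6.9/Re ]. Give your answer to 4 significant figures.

f ≈ 0.04111

Re = ρVD/μ = 1708·0.01979·0.1368/0.00297 = 1557.
Re < 2300 → laminar, so f = 64/Re = 0.04111 (roughness is irrelevant in laminar flow).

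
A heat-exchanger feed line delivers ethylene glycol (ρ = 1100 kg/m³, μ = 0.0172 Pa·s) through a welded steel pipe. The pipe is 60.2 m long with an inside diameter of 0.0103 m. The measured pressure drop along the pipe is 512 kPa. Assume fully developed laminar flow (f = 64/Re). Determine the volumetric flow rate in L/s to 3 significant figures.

Q ≈ 0.137 L/s

For laminar flow, f = 64/Re with Re = ρVD/μ, so Darcy-Weisbach reduces to ΔP = 32μLV/D². Solving for V: V = ΔP·D²/(32μL) = 5.12e+05·(0.0103)²/(32·0.0172·60.2) = 1.639 m/s.
Check: Re = ρVD/μ = 1100·1.639·0.0103/0.0172 = 1080 < 2300, so the laminar assumption holds.
Q = V·A = 1.639·(π/4·0.0103²) = 0.0001366 m³/s = 0.137 L/s.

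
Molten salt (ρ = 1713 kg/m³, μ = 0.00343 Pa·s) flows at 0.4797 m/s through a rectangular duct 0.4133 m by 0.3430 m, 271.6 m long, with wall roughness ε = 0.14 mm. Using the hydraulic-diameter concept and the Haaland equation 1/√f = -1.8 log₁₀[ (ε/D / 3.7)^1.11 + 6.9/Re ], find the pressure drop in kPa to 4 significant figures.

Hydraulic diameter D_h = 4A/P = 4·(0.4133·0.343)/(2·(0.4133+0.343)) = 0.567/1.513 = 0.3749 m.
Re = ρVD_h/μ = 1713·0.4797·0.3749/0.00343 = 8.981e+04.
ε/D_h = 0.00014/0.3749 = 0.000373; Haaland gives 1/√f = -1.8 log₁₀[3.67e-05+7.68e-05] = 7.101, so f = 0.01983.
ΔP = f(L/D_h)(ρV²/2) = 0.01983·271.6/0.3749·197.1 = 2832 Pa.
ΔP = 2.832 kPa.

ΔP ≈ 2.832 kPa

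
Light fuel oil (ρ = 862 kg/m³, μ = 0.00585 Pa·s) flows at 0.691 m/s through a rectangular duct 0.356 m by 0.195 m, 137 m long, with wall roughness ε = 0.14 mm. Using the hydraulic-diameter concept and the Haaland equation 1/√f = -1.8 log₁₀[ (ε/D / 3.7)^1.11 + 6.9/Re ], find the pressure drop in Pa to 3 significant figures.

Hydraulic diameter D_h = 4A/P = 4·(0.356·0.195)/(2·(0.356+0.195)) = 0.2777/1.102 = 0.252 m.
Re = ρVD_h/μ = 862·0.691·0.252/0.00585 = 2.566e+04.
ε/D_h = 0.00014/0.252 = 0.000556; Haaland gives 1/√f = -1.8 log₁₀[5.7e-05+0.000269] = 6.276, so f = 0.02539.
ΔP = f(L/D_h)(ρV²/2) = 0.02539·137/0.252·205.8 = 2840 Pa.

ΔP ≈ 2840 Pa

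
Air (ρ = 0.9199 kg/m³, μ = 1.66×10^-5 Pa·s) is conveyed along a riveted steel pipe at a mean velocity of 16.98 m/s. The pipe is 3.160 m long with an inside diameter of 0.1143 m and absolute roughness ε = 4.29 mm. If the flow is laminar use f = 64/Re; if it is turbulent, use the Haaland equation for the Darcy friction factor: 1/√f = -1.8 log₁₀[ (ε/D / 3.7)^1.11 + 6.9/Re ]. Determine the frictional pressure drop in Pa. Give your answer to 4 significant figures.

ΔP ≈ 232.0 Pa

Reynolds number Re = ρVD/μ = 0.9199 · 16.98 · 0.1143 / 1.66e-05 = 1.076e+05.
Re > 4000 → turbulent. Relative roughness ε/D = 0.00429/0.1143 = 0.0375. Haaland: 1/√f = -1.8 log₁₀[(0.0375/3.7)^1.11 + 6.9/1.076e+05] = -1.8 log₁₀[0.00612 + 6.42e-05] = 3.975, so f = 0.06327.
Darcy-Weisbach: ΔP = f(L/D)(ρV²/2) = 0.06327·(3.16/0.1143)·(0.9199·16.98²/2) = 0.06327·27.65·132.6 = 232 Pa.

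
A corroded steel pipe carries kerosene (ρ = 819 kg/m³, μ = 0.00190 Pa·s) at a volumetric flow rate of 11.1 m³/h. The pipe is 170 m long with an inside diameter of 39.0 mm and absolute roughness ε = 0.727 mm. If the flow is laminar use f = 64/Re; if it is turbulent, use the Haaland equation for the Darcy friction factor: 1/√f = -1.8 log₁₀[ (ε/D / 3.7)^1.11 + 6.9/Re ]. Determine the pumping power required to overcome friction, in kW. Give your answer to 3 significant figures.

Q = 11.1 m³/h = 11.1/3600 = 0.003083 m³/s.
Cross-sectional area A = πD²/4 = π(0.039)²/4 = 0.001195 m²; mean velocity V = Q/A = 0.003083/0.001195 = 2.581 m/s.
Reynolds number Re = ρVD/μ = 819 · 2.581 · 0.039 / 0.0019 = 4.339e+04.
Re > 4000 → turbulent. Relative roughness ε/D = 0.000727/0.039 = 0.0186. Haaland: 1/√f = -1.8 log₁₀[(0.0186/3.7)^1.11 + 6.9/4.339e+04] = -1.8 log₁₀[0.00282 + 0.000159] = 4.548, so f = 0.04835.
Darcy-Weisbach: ΔP = f(L/D)(ρV²/2) = 0.04835·(170/0.039)·(819·2.581²/2) = 0.04835·4359·2728 = 5.749e+05 Pa.
Pumping power P = QΔP = 0.003083·5.749e+05 = 1773 W = 1.77 kW.

P ≈ 1.77 kW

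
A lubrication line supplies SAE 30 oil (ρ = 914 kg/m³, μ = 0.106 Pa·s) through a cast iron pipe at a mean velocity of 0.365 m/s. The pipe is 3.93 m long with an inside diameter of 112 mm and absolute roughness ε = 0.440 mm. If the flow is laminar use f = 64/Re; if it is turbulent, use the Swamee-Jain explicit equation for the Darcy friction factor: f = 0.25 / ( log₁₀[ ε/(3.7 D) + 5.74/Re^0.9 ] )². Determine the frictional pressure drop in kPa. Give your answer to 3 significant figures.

Reynolds number Re = ρVD/μ = 914 · 0.365 · 0.112 / 0.106 = 352.5.
Re < 2300 → laminar flow, so f = 64/Re = 64/352.5 = 0.1816 (the turbulent correlation is not needed).
Darcy-Weisbach: ΔP = f(L/D)(ρV²/2) = 0.1816·(3.93/0.112)·(914·0.365²/2) = 0.1816·35.09·60.88 = 387.9 Pa.
ΔP = 387.9 Pa = 0.388 kPa.

ΔP ≈ 0.388 kPa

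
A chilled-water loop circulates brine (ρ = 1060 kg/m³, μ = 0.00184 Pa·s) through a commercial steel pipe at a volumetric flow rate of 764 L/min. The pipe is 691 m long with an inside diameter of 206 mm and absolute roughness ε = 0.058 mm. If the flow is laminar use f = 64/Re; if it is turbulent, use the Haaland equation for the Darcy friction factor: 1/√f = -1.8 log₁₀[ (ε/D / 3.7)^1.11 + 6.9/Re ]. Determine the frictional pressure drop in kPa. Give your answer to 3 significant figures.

Q = 764 L/min = 764/60000 = 0.01273 m³/s.
Cross-sectional area A = πD²/4 = π(0.206)²/4 = 0.03333 m²; mean velocity V = Q/A = 0.01273/0.03333 = 0.382 m/s.
Reynolds number Re = ρVD/μ = 1060 · 0.382 · 0.206 / 0.00184 = 4.534e+04.
Re > 4000 → turbulent. Relative roughness ε/D = 5.8e-05/0.206 = 0.000282. Haaland: 1/√f = -1.8 log₁₀[(0.000282/3.7)^1.11 + 6.9/4.534e+04] = -1.8 log₁₀[2.68e-05 + 0.000152] = 6.745, so f = 0.02198.
Darcy-Weisbach: ΔP = f(L/D)(ρV²/2) = 0.02198·(691/0.206)·(1060·0.382²/2) = 0.02198·3354·77.36 = 5704 Pa.
ΔP = 5704 Pa = 5.70 kPa.

ΔP ≈ 5.70 kPa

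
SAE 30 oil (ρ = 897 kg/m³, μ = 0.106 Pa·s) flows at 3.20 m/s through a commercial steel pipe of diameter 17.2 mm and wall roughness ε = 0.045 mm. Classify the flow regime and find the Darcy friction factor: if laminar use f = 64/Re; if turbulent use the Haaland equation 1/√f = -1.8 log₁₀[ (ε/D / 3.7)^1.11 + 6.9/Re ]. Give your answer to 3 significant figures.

Re = ρVD/μ = 897·3.2·0.0172/0.106 = 465.8.
Re < 2300 → laminar, so f = 64/Re = 0.1374 (roughness is irrelevant in laminar flow).

f ≈ 0.137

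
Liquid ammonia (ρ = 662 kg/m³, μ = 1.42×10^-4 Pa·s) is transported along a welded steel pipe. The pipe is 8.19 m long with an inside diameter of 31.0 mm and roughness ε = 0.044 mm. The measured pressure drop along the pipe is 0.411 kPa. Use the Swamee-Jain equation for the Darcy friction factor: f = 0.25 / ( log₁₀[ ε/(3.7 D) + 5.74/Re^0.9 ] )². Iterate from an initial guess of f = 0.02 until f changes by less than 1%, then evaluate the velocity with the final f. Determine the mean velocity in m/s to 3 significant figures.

Rearranging Darcy-Weisbach: V = √(2·ΔP·D/(f·L·ρ)). With ε/D = 4.4e-05/0.031 = 0.00142, iterate starting from f = 0.02:
  f = 0.02 → V = √(2·411·0.031/(0.02·8.19·662)) = 0.4848 m/s; Re = ρVD/μ = 7.006e+04; f → 0.02444
  f = 0.02444 → V = 0.4385 m/s; Re = 6.337e+04; f → 0.02469
Converged (Δf/f < 1%). With the final f = 0.02469: V = √(2·411·0.031/(0.02469·8.19·662)) = 0.4363 m/s.

V ≈ 0.436 m/s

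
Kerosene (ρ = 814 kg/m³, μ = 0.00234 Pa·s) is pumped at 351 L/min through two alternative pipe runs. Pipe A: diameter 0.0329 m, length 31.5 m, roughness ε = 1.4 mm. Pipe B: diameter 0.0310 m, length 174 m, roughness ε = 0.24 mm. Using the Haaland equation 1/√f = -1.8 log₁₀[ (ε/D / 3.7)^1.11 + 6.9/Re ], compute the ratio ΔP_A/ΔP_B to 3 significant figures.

ΔP_A/ΔP_B ≈ 0.252

Pipe A: V = Q/A = 0.00585/0.0008501 = 6.881 m/s; Re = 7.876e+04; ε/D = 0.0426; Haaland → f = 0.06694; ΔP_A = f(L/D)(ρV²/2) = 1.235e+06 Pa.
Pipe B: V = Q/A = 0.00585/0.0007548 = 7.751 m/s; Re = 8.358e+04; ε/D = 0.00774; Haaland → f = 0.03567; ΔP_B = f(L/D)(ρV²/2) = 4.895e+06 Pa.
ΔP_A/ΔP_B = 1.235e+06/4.895e+06 = 0.252.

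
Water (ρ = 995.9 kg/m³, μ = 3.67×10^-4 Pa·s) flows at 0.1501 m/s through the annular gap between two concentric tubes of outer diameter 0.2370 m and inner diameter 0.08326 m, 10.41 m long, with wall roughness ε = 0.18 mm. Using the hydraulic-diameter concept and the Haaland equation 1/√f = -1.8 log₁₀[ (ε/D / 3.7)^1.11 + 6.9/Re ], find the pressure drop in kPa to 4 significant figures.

Hydraulic diameter D_h = 4A/P = D_o - D_i = 0.237 - 0.08326 = 0.1537 m.
Re = ρVD_h/μ = 995.9·0.1501·0.1537/0.000367 = 6.262e+04.
ε/D_h = 0.00018/0.1537 = 0.00117; Haaland gives 1/√f = -1.8 log₁₀[0.00013+0.00011] = 6.514, so f = 0.02357.
ΔP = f(L/D_h)(ρV²/2) = 0.02357·10.41/0.1537·11.22 = 17.9 Pa.
ΔP = 0.01790 kPa.

ΔP ≈ 0.01790 kPa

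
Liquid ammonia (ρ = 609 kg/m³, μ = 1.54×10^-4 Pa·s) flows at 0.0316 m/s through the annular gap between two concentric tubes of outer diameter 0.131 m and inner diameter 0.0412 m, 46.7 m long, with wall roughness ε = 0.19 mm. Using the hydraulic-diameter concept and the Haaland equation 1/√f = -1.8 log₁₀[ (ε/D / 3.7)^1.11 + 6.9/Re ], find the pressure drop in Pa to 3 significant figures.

Hydraulic diameter D_h = 4A/P = D_o - D_i = 0.131 - 0.0412 = 0.0898 m.
Re = ρVD_h/μ = 609·0.0316·0.0898/0.000154 = 1.122e+04.
ε/D_h = 0.00019/0.0898 = 0.00212; Haaland gives 1/√f = -1.8 log₁₀[0.000252+0.000615] = 5.512, so f = 0.03291.
ΔP = f(L/D_h)(ρV²/2) = 0.03291·46.7/0.0898·0.3041 = 5.204 Pa.

ΔP ≈ 5.20 Pa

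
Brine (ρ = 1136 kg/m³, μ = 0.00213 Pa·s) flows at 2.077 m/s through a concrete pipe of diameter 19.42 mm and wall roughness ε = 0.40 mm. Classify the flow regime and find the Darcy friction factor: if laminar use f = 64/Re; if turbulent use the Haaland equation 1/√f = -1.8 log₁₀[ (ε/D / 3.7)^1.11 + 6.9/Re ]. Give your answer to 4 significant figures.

Re = ρVD/μ = 1136·2.077·0.01942/0.00213 = 2.151e+04.
Re > 4000 → turbulent. ε/D = 0.0004/0.01942 = 0.0206; Haaland: 1/√f = -1.8 log₁₀[0.00315 + 0.000321] = 4.428, so f = 0.05099.

f ≈ 0.05099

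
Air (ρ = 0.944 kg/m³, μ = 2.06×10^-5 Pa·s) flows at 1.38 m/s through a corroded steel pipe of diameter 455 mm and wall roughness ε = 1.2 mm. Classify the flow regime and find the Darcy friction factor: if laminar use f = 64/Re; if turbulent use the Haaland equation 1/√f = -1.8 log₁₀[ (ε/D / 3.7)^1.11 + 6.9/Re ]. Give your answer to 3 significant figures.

f ≈ 0.0292

Re = ρVD/μ = 0.944·1.38·0.455/2.06e-05 = 2.877e+04.
Re > 4000 → turbulent. ε/D = 0.0012/0.455 = 0.00264; Haaland: 1/√f = -1.8 log₁₀[0.000321 + 0.00024] = 5.852, so f = 0.0292.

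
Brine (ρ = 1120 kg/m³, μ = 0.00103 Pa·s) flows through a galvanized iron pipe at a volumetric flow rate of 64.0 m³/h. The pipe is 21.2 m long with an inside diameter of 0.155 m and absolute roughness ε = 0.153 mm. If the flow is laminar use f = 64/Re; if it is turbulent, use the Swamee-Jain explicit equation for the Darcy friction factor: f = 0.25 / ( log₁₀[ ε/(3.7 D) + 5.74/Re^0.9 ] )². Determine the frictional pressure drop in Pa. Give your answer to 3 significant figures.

Q = 64.0 m³/h = 64.0/3600 = 0.01778 m³/s.
Cross-sectional area A = πD²/4 = π(0.155)²/4 = 0.01887 m²; mean velocity V = Q/A = 0.01778/0.01887 = 0.9422 m/s.
Reynolds number Re = ρVD/μ = 1120 · 0.9422 · 0.155 / 0.00103 = 1.588e+05.
Re > 4000 → turbulent. Relative roughness ε/D = 0.000153/0.155 = 0.000987. Swamee-Jain: f = 0.25/(log₁₀[0.000987/3.7 + 5.74/1.588e+05^0.9])² = 0.25/(log₁₀[0.000267 + 0.00012])² = 0.25/(-3.413)² = 0.02146.
Darcy-Weisbach: ΔP = f(L/D)(ρV²/2) = 0.02146·(21.2/0.155)·(1120·0.9422²/2) = 0.02146·136.8·497.1 = 1459 Pa.

ΔP ≈ 1460 Pa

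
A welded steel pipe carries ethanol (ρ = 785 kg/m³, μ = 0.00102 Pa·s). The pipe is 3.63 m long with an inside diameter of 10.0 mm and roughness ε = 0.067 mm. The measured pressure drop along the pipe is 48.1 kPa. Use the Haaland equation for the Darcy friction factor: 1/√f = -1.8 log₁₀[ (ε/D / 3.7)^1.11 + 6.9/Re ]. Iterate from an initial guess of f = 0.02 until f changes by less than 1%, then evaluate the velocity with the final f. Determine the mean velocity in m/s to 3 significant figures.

Rearranging Darcy-Weisbach: V = √(2·ΔP·D/(f·L·ρ)). With ε/D = 6.7e-05/0.01 = 0.0067, iterate starting from f = 0.02:
  f = 0.02 → V = √(2·4.81e+04·0.01/(0.02·3.63·785)) = 4.109 m/s; Re = ρVD/μ = 3.162e+04; f → 0.03547
  f = 0.03547 → V = 3.085 m/s; Re = 2.374e+04; f → 0.03613
  f = 0.03613 → V = 3.057 m/s; Re = 2.352e+04; f → 0.03616
Converged (Δf/f < 1%). With the final f = 0.03616: V = √(2·4.81e+04·0.01/(0.03616·3.63·785)) = 3.056 m/s.

V ≈ 3.06 m/s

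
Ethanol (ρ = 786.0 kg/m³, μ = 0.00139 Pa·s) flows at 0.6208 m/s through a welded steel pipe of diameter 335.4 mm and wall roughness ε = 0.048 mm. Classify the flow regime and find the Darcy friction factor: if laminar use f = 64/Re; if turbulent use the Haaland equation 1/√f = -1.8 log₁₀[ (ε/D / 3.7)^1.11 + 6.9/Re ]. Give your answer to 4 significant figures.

f ≈ 0.01795

Re = ρVD/μ = 786·0.6208·0.3354/0.00139 = 1.177e+05.
Re > 4000 → turbulent. ε/D = 4.8e-05/0.3354 = 0.000143; Haaland: 1/√f = -1.8 log₁₀[1.27e-05 + 5.86e-05] = 7.465, so f = 0.01795.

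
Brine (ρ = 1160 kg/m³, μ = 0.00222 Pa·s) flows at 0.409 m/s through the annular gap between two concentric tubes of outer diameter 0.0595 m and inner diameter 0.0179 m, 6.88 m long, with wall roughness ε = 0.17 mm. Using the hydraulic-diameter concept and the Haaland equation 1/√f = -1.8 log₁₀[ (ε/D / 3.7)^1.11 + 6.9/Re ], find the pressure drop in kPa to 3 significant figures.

ΔP ≈ 0.594 kPa

Hydraulic diameter D_h = 4A/P = D_o - D_i = 0.0595 - 0.0179 = 0.0416 m.
Re = ρVD_h/μ = 1160·0.409·0.0416/0.00222 = 8890.
ε/D_h = 0.00017/0.0416 = 0.00409; Haaland gives 1/√f = -1.8 log₁₀[0.000522+0.000776] = 5.196, so f = 0.03704.
ΔP = f(L/D_h)(ρV²/2) = 0.03704·6.88/0.0416·97.02 = 594.4 Pa.
ΔP = 0.594 kPa.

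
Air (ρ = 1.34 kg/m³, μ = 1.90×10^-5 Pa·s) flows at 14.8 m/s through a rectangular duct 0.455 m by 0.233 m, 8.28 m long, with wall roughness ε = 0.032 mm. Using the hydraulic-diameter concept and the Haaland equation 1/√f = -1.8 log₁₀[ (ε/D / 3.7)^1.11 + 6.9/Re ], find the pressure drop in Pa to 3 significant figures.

ΔP ≈ 59.6 Pa

Hydraulic diameter D_h = 4A/P = 4·(0.455·0.233)/(2·(0.455+0.233)) = 0.4241/1.376 = 0.3082 m.
Re = ρVD_h/μ = 1.34·14.8·0.3082/1.9e-05 = 3.217e+05.
ε/D_h = 3.2e-05/0.3082 = 0.000104; Haaland gives 1/√f = -1.8 log₁₀[8.86e-06+2.15e-05] = 8.133, so f = 0.01512.
ΔP = f(L/D_h)(ρV²/2) = 0.01512·8.28/0.3082·146.8 = 59.61 Pa.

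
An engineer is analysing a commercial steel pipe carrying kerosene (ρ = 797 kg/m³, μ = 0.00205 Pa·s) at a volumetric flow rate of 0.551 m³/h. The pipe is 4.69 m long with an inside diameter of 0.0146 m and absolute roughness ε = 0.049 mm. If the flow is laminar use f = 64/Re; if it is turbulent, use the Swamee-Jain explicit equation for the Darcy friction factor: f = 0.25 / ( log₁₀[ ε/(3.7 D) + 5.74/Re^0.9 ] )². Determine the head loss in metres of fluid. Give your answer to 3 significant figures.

Q = 0.551 m³/h = 0.551/3600 = 0.0001531 m³/s.
Cross-sectional area A = πD²/4 = π(0.0146)²/4 = 0.0001674 m²; mean velocity V = Q/A = 0.0001531/0.0001674 = 0.9142 m/s.
Reynolds number Re = ρVD/μ = 797 · 0.9142 · 0.0146 / 0.00205 = 5189.
Re > 4000 → turbulent. Relative roughness ε/D = 4.9e-05/0.0146 = 0.00336. Swamee-Jain: f = 0.25/(log₁₀[0.00336/3.7 + 5.74/5189^0.9])² = 0.25/(log₁₀[0.000907 + 0.0026])² = 0.25/(-2.455)² = 0.04149.
Darcy-Weisbach: ΔP = f(L/D)(ρV²/2) = 0.04149·(4.69/0.0146)·(797·0.9142²/2) = 0.04149·321.2·333.1 = 4439 Pa.
Head loss h_f = ΔP/(ρg) = 4439/(797·9.81) = 0.568 m.

h_f ≈ 0.568 m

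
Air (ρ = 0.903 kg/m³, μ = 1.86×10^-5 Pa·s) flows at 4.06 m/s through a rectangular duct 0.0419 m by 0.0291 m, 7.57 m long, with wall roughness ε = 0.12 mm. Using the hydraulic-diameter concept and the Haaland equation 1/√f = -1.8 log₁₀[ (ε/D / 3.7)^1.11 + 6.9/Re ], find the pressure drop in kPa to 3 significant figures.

Hydraulic diameter D_h = 4A/P = 4·(0.0419·0.0291)/(2·(0.0419+0.0291)) = 0.004877/0.142 = 0.03435 m.
Re = ρVD_h/μ = 0.903·4.06·0.03435/1.86e-05 = 6770.
ε/D_h = 0.00012/0.03435 = 0.00349; Haaland gives 1/√f = -1.8 log₁₀[0.000439+0.00102] = 5.105, so f = 0.03837.
ΔP = f(L/D_h)(ρV²/2) = 0.03837·7.57/0.03435·7.442 = 62.94 Pa.
ΔP = 0.0629 kPa.

ΔP ≈ 0.0629 kPa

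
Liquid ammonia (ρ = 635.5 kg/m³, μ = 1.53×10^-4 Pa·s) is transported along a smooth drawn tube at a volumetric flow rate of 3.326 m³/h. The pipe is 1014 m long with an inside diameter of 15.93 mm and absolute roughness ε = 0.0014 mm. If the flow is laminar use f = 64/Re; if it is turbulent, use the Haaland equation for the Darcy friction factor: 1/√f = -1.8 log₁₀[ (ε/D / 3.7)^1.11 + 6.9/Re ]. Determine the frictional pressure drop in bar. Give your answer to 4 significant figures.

Q = 3.326 m³/h = 3.326/3600 = 0.0009239 m³/s.
Cross-sectional area A = πD²/4 = π(0.01593)²/4 = 0.0001993 m²; mean velocity V = Q/A = 0.0009239/0.0001993 = 4.636 m/s.
Reynolds number Re = ρVD/μ = 635.5 · 4.636 · 0.01593 / 0.000153 = 3.067e+05.
Re > 4000 → turbulent. Relative roughness ε/D = 1.4e-06/0.01593 = 8.79e-05. Haaland: 1/√f = -1.8 log₁₀[(8.79e-05/3.7)^1.11 + 6.9/3.067e+05] = -1.8 log₁₀[7.36e-06 + 2.25e-05] = 8.145, so f = 0.01507.
Darcy-Weisbach: ΔP = f(L/D)(ρV²/2) = 0.01507·(1014/0.01593)·(635.5·4.636²/2) = 0.01507·6.365e+04·6828 = 6.551e+06 Pa.
ΔP = 6.551e+06 Pa = 65.51 bar.

ΔP ≈ 65.51 bar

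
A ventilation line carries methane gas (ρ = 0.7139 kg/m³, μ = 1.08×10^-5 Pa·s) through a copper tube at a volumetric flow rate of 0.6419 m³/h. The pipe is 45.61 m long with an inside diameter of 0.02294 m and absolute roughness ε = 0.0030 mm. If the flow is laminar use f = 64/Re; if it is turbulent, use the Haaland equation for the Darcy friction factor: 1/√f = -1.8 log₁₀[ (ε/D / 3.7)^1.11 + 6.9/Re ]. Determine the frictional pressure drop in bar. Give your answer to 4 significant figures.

ΔP ≈ 1.292×10^-4 bar

Q = 0.6419 m³/h = 0.6419/3600 = 0.0001783 m³/s.
Cross-sectional area A = πD²/4 = π(0.02294)²/4 = 0.0004133 m²; mean velocity V = Q/A = 0.0001783/0.0004133 = 0.4314 m/s.
Reynolds number Re = ρVD/μ = 0.7139 · 0.4314 · 0.02294 / 1.08e-05 = 654.2.
Re < 2300 → laminar flow, so f = 64/Re = 64/654.2 = 0.09783 (the turbulent correlation is not needed).
Darcy-Weisbach: ΔP = f(L/D)(ρV²/2) = 0.09783·(45.61/0.02294)·(0.7139·0.4314²/2) = 0.09783·1988·0.06643 = 12.92 Pa.
ΔP = 12.92 Pa = 1.292×10^-4 bar.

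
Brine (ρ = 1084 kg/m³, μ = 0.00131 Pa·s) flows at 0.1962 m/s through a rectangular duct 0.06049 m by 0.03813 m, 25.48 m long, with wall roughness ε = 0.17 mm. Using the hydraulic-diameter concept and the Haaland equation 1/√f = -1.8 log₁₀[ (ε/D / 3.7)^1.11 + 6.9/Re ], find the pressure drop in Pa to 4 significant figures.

Hydraulic diameter D_h = 4A/P = 4·(0.06049·0.03813)/(2·(0.06049+0.03813)) = 0.009226/0.1972 = 0.04678 m.
Re = ρVD_h/μ = 1084·0.1962·0.04678/0.00131 = 7594.
ε/D_h = 0.00017/0.04678 = 0.00363; Haaland gives 1/√f = -1.8 log₁₀[0.000459+0.000909] = 5.156, so f = 0.03762.
ΔP = f(L/D_h)(ρV²/2) = 0.03762·25.48/0.04678·20.86 = 427.6 Pa.

ΔP ≈ 427.6 Pa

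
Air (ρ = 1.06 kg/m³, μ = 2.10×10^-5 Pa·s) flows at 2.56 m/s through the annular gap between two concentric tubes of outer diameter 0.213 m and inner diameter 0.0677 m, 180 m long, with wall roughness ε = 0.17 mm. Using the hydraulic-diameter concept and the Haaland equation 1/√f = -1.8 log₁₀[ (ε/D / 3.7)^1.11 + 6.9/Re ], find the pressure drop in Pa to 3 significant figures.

Hydraulic diameter D_h = 4A/P = D_o - D_i = 0.213 - 0.0677 = 0.1453 m.
Re = ρVD_h/μ = 1.06·2.56·0.1453/2.1e-05 = 1.878e+04.
ε/D_h = 0.00017/0.1453 = 0.00117; Haaland gives 1/√f = -1.8 log₁₀[0.00013+0.000367] = 5.945, so f = 0.02829.
ΔP = f(L/D_h)(ρV²/2) = 0.02829·180/0.1453·3.473 = 121.7 Pa.

ΔP ≈ 122 Pa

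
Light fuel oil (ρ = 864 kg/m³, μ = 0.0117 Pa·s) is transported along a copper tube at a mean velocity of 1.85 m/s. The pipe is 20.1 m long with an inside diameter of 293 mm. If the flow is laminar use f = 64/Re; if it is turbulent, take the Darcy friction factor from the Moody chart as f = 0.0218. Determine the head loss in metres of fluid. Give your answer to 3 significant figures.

Reynolds number Re = ρVD/μ = 864 · 1.85 · 0.293 / 0.0117 = 4.003e+04.
Re > 4000 → turbulent; use the Moody-chart value f = 0.0218.
Darcy-Weisbach: ΔP = f(L/D)(ρV²/2) = 0.0218·(20.1/0.293)·(864·1.85²/2) = 0.0218·68.6·1479 = 2211 Pa.
Head loss h_f = ΔP/(ρg) = 2211/(864·9.81) = 0.261 m.

h_f ≈ 0.261 m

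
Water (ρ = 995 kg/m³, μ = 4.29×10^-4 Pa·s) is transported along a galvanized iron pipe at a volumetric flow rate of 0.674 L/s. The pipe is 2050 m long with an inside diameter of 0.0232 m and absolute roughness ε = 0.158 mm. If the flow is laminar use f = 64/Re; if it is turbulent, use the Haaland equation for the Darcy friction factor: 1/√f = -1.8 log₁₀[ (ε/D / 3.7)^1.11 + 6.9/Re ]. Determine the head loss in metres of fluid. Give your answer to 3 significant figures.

Q = 0.674 L/s = 0.674/1000 = 0.000674 m³/s.
Cross-sectional area A = πD²/4 = π(0.0232)²/4 = 0.0004227 m²; mean velocity V = Q/A = 0.000674/0.0004227 = 1.594 m/s.
Reynolds number Re = ρVD/μ = 995 · 1.594 · 0.0232 / 0.000429 = 8.579e+04.
Re > 4000 → turbulent. Relative roughness ε/D = 0.000158/0.0232 = 0.00681. Haaland: 1/√f = -1.8 log₁₀[(0.00681/3.7)^1.11 + 6.9/8.579e+04] = -1.8 log₁₀[0.000921 + 8.04e-05] = 5.399, so f = 0.0343.
Darcy-Weisbach: ΔP = f(L/D)(ρV²/2) = 0.0343·(2050/0.0232)·(995·1.594²/2) = 0.0343·8.836e+04·1265 = 3.834e+06 Pa.
Head loss h_f = ΔP/(ρg) = 3.834e+06/(995·9.81) = 393 m.

h_f ≈ 393 m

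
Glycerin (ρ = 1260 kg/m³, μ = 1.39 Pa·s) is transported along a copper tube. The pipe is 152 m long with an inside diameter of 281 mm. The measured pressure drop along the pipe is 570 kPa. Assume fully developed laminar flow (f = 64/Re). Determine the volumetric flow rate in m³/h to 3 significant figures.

Q ≈ 1490 m³/h

For laminar flow, f = 64/Re with Re = ρVD/μ, so Darcy-Weisbach reduces to ΔP = 32μLV/D². Solving for V: V = ΔP·D²/(32μL) = 5.7e+05·(0.281)²/(32·1.39·152) = 6.657 m/s.
Check: Re = ρVD/μ = 1260·6.657·0.281/1.39 = 1696 < 2300, so the laminar assumption holds.
Q = V·A = 6.657·(π/4·0.281²) = 0.4128 m³/s = 1490 m³/h.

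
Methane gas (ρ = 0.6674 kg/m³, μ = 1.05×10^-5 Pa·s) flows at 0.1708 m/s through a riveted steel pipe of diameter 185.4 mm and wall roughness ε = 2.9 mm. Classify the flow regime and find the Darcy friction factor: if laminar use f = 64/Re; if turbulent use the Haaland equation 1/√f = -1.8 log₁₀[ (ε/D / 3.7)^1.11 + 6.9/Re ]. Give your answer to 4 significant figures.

f ≈ 0.03180

Re = ρVD/μ = 0.6674·0.1708·0.1854/1.05e-05 = 2013.
Re < 2300 → laminar, so f = 64/Re = 0.0318 (roughness is irrelevant in laminar flow).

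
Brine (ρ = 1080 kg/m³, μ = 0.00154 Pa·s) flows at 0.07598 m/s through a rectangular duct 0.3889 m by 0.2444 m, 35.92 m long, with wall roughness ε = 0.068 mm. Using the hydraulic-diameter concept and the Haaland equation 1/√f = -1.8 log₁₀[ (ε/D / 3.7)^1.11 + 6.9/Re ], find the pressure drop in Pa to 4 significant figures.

ΔP ≈ 10.29 Pa

Hydraulic diameter D_h = 4A/P = 4·(0.3889·0.2444)/(2·(0.3889+0.2444)) = 0.3802/1.267 = 0.3002 m.
Re = ρVD_h/μ = 1080·0.07598·0.3002/0.00154 = 1.599e+04.
ε/D_h = 6.8e-05/0.3002 = 0.000227; Haaland gives 1/√f = -1.8 log₁₀[2.11e-05+0.000431] = 6.02, so f = 0.02759.
ΔP = f(L/D_h)(ρV²/2) = 0.02759·35.92/0.3002·3.117 = 10.29 Pa.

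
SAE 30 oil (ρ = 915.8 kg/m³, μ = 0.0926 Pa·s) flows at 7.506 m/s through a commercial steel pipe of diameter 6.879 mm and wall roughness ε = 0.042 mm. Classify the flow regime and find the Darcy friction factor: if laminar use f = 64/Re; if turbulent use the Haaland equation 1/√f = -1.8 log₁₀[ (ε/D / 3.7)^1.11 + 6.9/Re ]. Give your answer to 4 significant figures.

f ≈ 0.1253

Re = ρVD/μ = 915.8·7.506·0.006879/0.0926 = 510.7.
Re < 2300 → laminar, so f = 64/Re = 0.1253 (roughness is irrelevant in laminar flow).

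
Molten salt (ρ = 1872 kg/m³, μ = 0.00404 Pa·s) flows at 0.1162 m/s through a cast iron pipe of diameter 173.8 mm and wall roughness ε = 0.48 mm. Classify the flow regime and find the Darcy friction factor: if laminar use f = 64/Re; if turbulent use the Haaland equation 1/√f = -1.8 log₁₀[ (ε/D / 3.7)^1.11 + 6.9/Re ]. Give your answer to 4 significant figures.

Re = ρVD/μ = 1872·0.1162·0.1738/0.00404 = 9358.
Re > 4000 → turbulent. ε/D = 0.00048/0.1738 = 0.00276; Haaland: 1/√f = -1.8 log₁₀[0.000338 + 0.000737] = 5.343, so f = 0.03503.

f ≈ 0.03503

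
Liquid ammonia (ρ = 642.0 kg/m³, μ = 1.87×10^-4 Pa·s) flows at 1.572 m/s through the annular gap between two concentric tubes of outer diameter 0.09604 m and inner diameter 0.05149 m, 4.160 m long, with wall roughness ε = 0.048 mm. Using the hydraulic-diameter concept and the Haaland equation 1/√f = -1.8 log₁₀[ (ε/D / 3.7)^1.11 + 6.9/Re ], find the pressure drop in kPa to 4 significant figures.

ΔP ≈ 1.558 kPa

Hydraulic diameter D_h = 4A/P = D_o - D_i = 0.09604 - 0.05149 = 0.04455 m.
Re = ρVD_h/μ = 642·1.572·0.04455/0.000187 = 2.404e+05.
ε/D_h = 4.8e-05/0.04455 = 0.00108; Haaland gives 1/√f = -1.8 log₁₀[0.000119+2.87e-05] = 6.896, so f = 0.02103.
ΔP = f(L/D_h)(ρV²/2) = 0.02103·4.16/0.04455·793.3 = 1558 Pa.
ΔP = 1.558 kPa.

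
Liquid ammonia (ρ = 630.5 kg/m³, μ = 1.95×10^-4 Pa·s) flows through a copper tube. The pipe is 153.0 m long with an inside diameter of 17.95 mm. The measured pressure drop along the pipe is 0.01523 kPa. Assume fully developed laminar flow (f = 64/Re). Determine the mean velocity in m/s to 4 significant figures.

For laminar flow, f = 64/Re with Re = ρVD/μ, so Darcy-Weisbach reduces to ΔP = 32μLV/D². Solving for V: V = ΔP·D²/(32μL) = 15.23·(0.01795)²/(32·0.000195·153) = 0.00514 m/s.
Check: Re = ρVD/μ = 630.5·0.00514·0.01795/0.000195 = 298.3 < 2300, so the laminar assumption holds.

V ≈ 0.005140 m/s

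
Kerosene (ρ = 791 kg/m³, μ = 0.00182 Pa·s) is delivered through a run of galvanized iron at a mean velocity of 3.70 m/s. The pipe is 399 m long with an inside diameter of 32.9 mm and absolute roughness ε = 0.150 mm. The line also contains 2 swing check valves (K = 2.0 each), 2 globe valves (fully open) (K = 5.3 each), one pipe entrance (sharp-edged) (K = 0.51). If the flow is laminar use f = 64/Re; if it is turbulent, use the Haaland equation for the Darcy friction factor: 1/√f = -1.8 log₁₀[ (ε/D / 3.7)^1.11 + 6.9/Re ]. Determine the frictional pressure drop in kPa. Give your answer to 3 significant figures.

ΔP ≈ 2130 kPa

Reynolds number Re = ρVD/μ = 791 · 3.7 · 0.0329 / 0.00182 = 5.291e+04.
Re > 4000 → turbulent. Relative roughness ε/D = 0.00015/0.0329 = 0.00456. Haaland: 1/√f = -1.8 log₁₀[(0.00456/3.7)^1.11 + 6.9/5.291e+04] = -1.8 log₁₀[0.00059 + 0.00013] = 5.657, so f = 0.03125.
Total minor-loss coefficient ΣK = 2·2 + 2·5.3 + 1·0.51 = 15.1.
ΔP = [f·L/D + ΣK]·(ρV²/2) = [0.03125·399/0.0329 + 15.1]·(791·3.7²/2) = [379 + 15.1]·5414 = 2.134e+06 Pa.
ΔP = 2.134e+06 Pa = 2130 kPa.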